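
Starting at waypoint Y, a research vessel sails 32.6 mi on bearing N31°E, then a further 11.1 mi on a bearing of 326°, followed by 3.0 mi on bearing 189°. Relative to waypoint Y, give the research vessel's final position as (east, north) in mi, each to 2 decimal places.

Leg 1 (N31°E, 32.6 mi): east 32.6 sin 31° = 16.79, north 32.6 cos 31° = 27.94
Leg 2 (326°, 11.1 mi): east 11.1 sin 326° = -6.21, north 11.1 cos 326° = 9.20
Leg 3 (189°, 3.0 mi): east 3.0 sin 189° = -0.47, north 3.0 cos 189° = -2.96
Summing: 10.11 mi east, 34.18 mi north → (10.11, 34.18).

(10.11, 34.18)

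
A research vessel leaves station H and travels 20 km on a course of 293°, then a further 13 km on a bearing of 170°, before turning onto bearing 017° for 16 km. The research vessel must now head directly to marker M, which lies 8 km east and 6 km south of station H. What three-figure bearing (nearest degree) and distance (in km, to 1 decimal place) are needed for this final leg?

Leg 1 (293°, 20 km): east 20 sin 293° = -18.41, north 20 cos 293° = 7.81
Leg 2 (170°, 13 km): east 13 sin 170° = 2.26, north 13 cos 170° = -12.80
Leg 3 (017°, 16 km): east 16 sin 17° = 4.68, north 16 cos 17° = 15.30
Current position: (-11.47, 10.31). Target: (8, -6). Remaining: Δeast = 19.47, Δnorth = -16.31.
Bearing = atan2(19.47, -16.31) mod 360° = 129.95°; distance = √((19.47)² + (-16.31)²) = 25.404 km.

130°, 25.4 km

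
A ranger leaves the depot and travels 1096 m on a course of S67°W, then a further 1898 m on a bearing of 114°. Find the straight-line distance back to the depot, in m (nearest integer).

Leg 1 (S67°W, 1096 m): east 1096 sin 247° = -1008.87, north 1096 cos 247° = -428.24
Leg 2 (114°, 1898 m): east 1898 sin 114° = 1733.91, north 1898 cos 114° = -771.99
Net: 725.04 east, -1200.23 north. Distance = √((725.04)² + (-1200.23)²) = 1402.221 m.

1402 m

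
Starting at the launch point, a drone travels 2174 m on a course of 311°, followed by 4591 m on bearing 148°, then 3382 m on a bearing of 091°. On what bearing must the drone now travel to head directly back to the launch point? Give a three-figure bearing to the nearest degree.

301°

Leg 1 (311°, 2174 m): east 2174 sin 311° = -1640.74, north 2174 cos 311° = 1426.27
Leg 2 (148°, 4591 m): east 4591 sin 148° = 2432.86, north 4591 cos 148° = -3893.39
Leg 3 (091°, 3382 m): east 3382 sin 91° = 3381.48, north 3382 cos 91° = -59.02
Net displacement: 4173.61 east, -2526.14 north. Direction back to start is (-4173.61, 2526.14): bearing = atan2(-4173.61, 2526.14) mod 360° = 301.19° ≈ 301°.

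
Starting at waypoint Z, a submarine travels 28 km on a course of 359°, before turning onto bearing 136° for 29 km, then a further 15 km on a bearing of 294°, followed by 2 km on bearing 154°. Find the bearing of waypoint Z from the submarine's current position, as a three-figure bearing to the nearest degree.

Leg 1 (359°, 28 km): east 28 sin 359° = -0.49, north 28 cos 359° = 28.00
Leg 2 (136°, 29 km): east 29 sin 136° = 20.15, north 29 cos 136° = -20.86
Leg 3 (294°, 15 km): east 15 sin 294° = -13.70, north 15 cos 294° = 6.10
Leg 4 (154°, 2 km): east 2 sin 154° = 0.88, north 2 cos 154° = -1.80
Net displacement: 6.83 east, 11.44 north. Direction back to start is (-6.83, -11.44): bearing = atan2(-6.83, -11.44) mod 360° = 210.84° ≈ 211°.

211°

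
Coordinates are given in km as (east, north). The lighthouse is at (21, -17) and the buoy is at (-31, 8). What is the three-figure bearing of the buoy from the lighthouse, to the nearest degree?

Δeast = -31 − 21 = -52.00; Δnorth = 8 − -17 = 25.00.
Bearing = atan2(Δeast, Δnorth) mod 360° = 295.68° ≈ 296°.

296°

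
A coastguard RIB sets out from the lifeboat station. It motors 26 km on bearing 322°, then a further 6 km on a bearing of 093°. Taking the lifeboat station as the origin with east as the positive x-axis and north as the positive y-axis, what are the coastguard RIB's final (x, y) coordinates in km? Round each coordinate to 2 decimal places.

(-10.02, 20.17)

Leg 1 (322°, 26 km): east 26 sin 322° = -16.01, north 26 cos 322° = 20.49
Leg 2 (093°, 6 km): east 6 sin 93° = 5.99, north 6 cos 93° = -0.31
Summing: -10.02 km east, 20.17 km north → (-10.02, 20.17).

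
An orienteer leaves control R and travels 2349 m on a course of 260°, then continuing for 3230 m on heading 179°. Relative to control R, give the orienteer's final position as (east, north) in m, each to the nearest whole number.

(-2257, -3637)

Leg 1 (260°, 2349 m): east 2349 sin 260° = -2313.31, north 2349 cos 260° = -407.90
Leg 2 (179°, 3230 m): east 3230 sin 179° = 56.37, north 3230 cos 179° = -3229.51
Summing: -2256.94 m east, -3637.41 m north → (-2257, -3637).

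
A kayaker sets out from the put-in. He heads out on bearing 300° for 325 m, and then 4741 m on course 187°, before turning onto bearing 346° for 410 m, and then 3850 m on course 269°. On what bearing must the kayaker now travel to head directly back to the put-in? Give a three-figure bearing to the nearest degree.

Leg 1 (300°, 325 m): east 325 sin 300° = -281.46, north 325 cos 300° = 162.50
Leg 2 (187°, 4741 m): east 4741 sin 187° = -577.78, north 4741 cos 187° = -4705.66
Leg 3 (346°, 410 m): east 410 sin 346° = -99.19, north 410 cos 346° = 397.82
Leg 4 (269°, 3850 m): east 3850 sin 269° = -3849.41, north 3850 cos 269° = -67.19
Net displacement: -4807.84 east, -4212.53 north. Direction back to start is (4807.84, 4212.53): bearing = atan2(4807.84, 4212.53) mod 360° = 48.78° ≈ 049°.

049°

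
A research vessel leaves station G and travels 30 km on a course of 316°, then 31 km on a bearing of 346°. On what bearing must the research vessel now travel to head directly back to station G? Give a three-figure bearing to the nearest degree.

151°

Leg 1 (316°, 30 km): east 30 sin 316° = -20.84, north 30 cos 316° = 21.58
Leg 2 (346°, 31 km): east 31 sin 346° = -7.50, north 31 cos 346° = 30.08
Net displacement: -28.34 east, 51.66 north. Direction back to start is (28.34, -51.66): bearing = atan2(28.34, -51.66) mod 360° = 151.25° ≈ 151°.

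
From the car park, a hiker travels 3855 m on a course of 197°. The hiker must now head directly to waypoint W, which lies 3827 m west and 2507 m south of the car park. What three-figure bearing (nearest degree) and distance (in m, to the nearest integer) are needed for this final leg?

Leg 1 (197°, 3855 m): east 3855 sin 197° = -1127.09, north 3855 cos 197° = -3686.55
Current position: (-1127.09, -3686.55). Target: (-3827, -2507). Remaining: Δeast = -2699.91, Δnorth = 1179.55.
Bearing = atan2(-2699.91, 1179.55) mod 360° = 293.60°; distance = √((-2699.91)² + (1179.55)²) = 2946.328 m.

294°, 2946 m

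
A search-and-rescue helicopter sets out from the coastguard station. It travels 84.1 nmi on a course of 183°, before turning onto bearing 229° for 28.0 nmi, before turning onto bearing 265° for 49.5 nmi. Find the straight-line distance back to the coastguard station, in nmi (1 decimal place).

130.3 nmi

Leg 1 (183°, 84.1 nmi): east 84.1 sin 183° = -4.40, north 84.1 cos 183° = -83.98
Leg 2 (229°, 28.0 nmi): east 28.0 sin 229° = -21.13, north 28.0 cos 229° = -18.37
Leg 3 (265°, 49.5 nmi): east 49.5 sin 265° = -49.31, north 49.5 cos 265° = -4.31
Net: -74.84 east, -106.67 north. Distance = √((-74.84)² + (-106.67)²) = 130.307 nmi.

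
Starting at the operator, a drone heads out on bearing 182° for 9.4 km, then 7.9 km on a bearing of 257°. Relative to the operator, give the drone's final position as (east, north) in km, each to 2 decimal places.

Leg 1 (182°, 9.4 km): east 9.4 sin 182° = -0.33, north 9.4 cos 182° = -9.39
Leg 2 (257°, 7.9 km): east 7.9 sin 257° = -7.70, north 7.9 cos 257° = -1.78
Summing: -8.03 km east, -11.17 km north → (-8.03, -11.17).

(-8.03, -11.17)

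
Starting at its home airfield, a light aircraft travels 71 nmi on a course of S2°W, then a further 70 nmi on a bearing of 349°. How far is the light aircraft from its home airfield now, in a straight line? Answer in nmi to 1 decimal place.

Leg 1 (S2°W, 71 nmi): east 71 sin 182° = -2.48, north 71 cos 182° = -70.96
Leg 2 (349°, 70 nmi): east 70 sin 349° = -13.36, north 70 cos 349° = 68.71
Net: -15.83 east, -2.24 north. Distance = √((-15.83)² + (-2.24)²) = 15.993 nmi.

16.0 nmi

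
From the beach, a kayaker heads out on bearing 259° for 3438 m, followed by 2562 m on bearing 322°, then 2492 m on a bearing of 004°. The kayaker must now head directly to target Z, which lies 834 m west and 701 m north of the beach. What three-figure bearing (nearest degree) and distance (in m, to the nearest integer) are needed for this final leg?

Leg 1 (259°, 3438 m): east 3438 sin 259° = -3374.83, north 3438 cos 259° = -656.00
Leg 2 (322°, 2562 m): east 2562 sin 322° = -1577.32, north 2562 cos 322° = 2018.88
Leg 3 (004°, 2492 m): east 2492 sin 4° = 173.83, north 2492 cos 4° = 2485.93
Current position: (-4778.33, 3848.81). Target: (-834, 701). Remaining: Δeast = 3944.33, Δnorth = -3147.81.
Bearing = atan2(3944.33, -3147.81) mod 360° = 128.59°; distance = √((3944.33)² + (-3147.81)²) = 5046.427 m.

129°, 5046 m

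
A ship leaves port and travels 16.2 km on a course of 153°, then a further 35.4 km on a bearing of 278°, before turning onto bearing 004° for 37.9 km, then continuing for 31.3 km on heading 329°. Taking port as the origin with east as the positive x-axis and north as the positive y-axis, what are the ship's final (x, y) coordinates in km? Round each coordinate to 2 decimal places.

Leg 1 (153°, 16.2 km): east 16.2 sin 153° = 7.35, north 16.2 cos 153° = -14.43
Leg 2 (278°, 35.4 km): east 35.4 sin 278° = -35.06, north 35.4 cos 278° = 4.93
Leg 3 (004°, 37.9 km): east 37.9 sin 4° = 2.64, north 37.9 cos 4° = 37.81
Leg 4 (329°, 31.3 km): east 31.3 sin 329° = -16.12, north 31.3 cos 329° = 26.83
Summing: -41.18 km east, 55.13 km north → (-41.18, 55.13).

(-41.18, 55.13)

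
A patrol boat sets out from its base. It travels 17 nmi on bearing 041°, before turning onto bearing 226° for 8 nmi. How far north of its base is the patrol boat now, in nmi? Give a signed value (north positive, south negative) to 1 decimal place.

Leg 1 (041°, 17 nmi): east 17 sin 41° = 11.15, north 17 cos 41° = 12.83
Leg 2 (226°, 8 nmi): east 8 sin 226° = -5.75, north 8 cos 226° = -5.56
Net north component: 7.27 nmi.

7.3 nmi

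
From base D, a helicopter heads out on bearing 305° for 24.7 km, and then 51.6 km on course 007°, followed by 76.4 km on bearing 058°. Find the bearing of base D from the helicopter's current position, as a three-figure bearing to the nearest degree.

Leg 1 (305°, 24.7 km): east 24.7 sin 305° = -20.23, north 24.7 cos 305° = 14.17
Leg 2 (007°, 51.6 km): east 51.6 sin 7° = 6.29, north 51.6 cos 7° = 51.22
Leg 3 (058°, 76.4 km): east 76.4 sin 58° = 64.79, north 76.4 cos 58° = 40.49
Net displacement: 50.85 east, 105.87 north. Direction back to start is (-50.85, -105.87): bearing = atan2(-50.85, -105.87) mod 360° = 205.65° ≈ 206°.

206°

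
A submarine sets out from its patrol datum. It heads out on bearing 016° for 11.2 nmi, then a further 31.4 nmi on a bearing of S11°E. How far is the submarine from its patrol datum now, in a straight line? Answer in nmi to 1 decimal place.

Leg 1 (016°, 11.2 nmi): east 11.2 sin 16° = 3.09, north 11.2 cos 16° = 10.77
Leg 2 (S11°E, 31.4 nmi): east 31.4 sin 169° = 5.99, north 31.4 cos 169° = -30.82
Net: 9.08 east, -20.06 north. Distance = √((9.08)² + (-20.06)²) = 22.016 nmi.

22.0 nmi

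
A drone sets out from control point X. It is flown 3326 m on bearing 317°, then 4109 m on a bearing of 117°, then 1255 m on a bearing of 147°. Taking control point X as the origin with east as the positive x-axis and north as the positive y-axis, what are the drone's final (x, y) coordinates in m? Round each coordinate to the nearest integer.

(2076, -485)

Leg 1 (317°, 3326 m): east 3326 sin 317° = -2268.33, north 3326 cos 317° = 2432.48
Leg 2 (117°, 4109 m): east 4109 sin 117° = 3661.15, north 4109 cos 117° = -1865.45
Leg 3 (147°, 1255 m): east 1255 sin 147° = 683.52, north 1255 cos 147° = -1052.53
Summing: 2076.34 m east, -485.50 m north → (2076, -485).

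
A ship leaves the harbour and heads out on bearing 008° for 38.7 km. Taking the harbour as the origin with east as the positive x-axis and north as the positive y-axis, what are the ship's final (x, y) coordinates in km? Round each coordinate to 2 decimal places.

(5.39, 38.32)

Leg 1 (008°, 38.7 km): east 38.7 sin 8° = 5.39, north 38.7 cos 8° = 38.32
Summing: 5.39 km east, 38.32 km north → (5.39, 38.32).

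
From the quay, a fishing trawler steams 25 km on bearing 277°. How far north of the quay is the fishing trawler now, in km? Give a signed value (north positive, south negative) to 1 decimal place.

3.0 km

Leg 1 (277°, 25 km): east 25 sin 277° = -24.81, north 25 cos 277° = 3.05
Net north component: 3.05 km.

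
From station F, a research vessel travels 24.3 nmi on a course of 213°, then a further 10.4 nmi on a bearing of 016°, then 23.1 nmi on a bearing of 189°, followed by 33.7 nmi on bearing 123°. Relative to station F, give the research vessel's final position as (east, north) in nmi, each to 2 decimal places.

Leg 1 (213°, 24.3 nmi): east 24.3 sin 213° = -13.23, north 24.3 cos 213° = -20.38
Leg 2 (016°, 10.4 nmi): east 10.4 sin 16° = 2.87, north 10.4 cos 16° = 10.00
Leg 3 (189°, 23.1 nmi): east 23.1 sin 189° = -3.61, north 23.1 cos 189° = -22.82
Leg 4 (123°, 33.7 nmi): east 33.7 sin 123° = 28.26, north 33.7 cos 123° = -18.35
Summing: 14.28 nmi east, -51.55 nmi north → (14.28, -51.55).

(14.28, -51.55)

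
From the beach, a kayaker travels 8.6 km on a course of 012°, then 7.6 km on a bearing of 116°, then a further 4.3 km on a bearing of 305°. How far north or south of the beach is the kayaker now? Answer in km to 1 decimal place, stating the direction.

Leg 1 (012°, 8.6 km): east 8.6 sin 12° = 1.79, north 8.6 cos 12° = 8.41
Leg 2 (116°, 7.6 km): east 7.6 sin 116° = 6.83, north 7.6 cos 116° = -3.33
Leg 3 (305°, 4.3 km): east 4.3 sin 305° = -3.52, north 4.3 cos 305° = 2.47
Net north component: 7.55 km.

7.5 km north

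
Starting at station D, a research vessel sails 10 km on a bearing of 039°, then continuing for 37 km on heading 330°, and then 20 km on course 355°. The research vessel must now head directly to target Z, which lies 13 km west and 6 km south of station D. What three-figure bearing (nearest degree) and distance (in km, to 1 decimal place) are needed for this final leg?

179°, 65.7 km

Leg 1 (039°, 10 km): east 10 sin 39° = 6.29, north 10 cos 39° = 7.77
Leg 2 (330°, 37 km): east 37 sin 330° = -18.50, north 37 cos 330° = 32.04
Leg 3 (355°, 20 km): east 20 sin 355° = -1.74, north 20 cos 355° = 19.92
Current position: (-13.95, 59.74). Target: (-13, -6). Remaining: Δeast = 0.95, Δnorth = -65.74.
Bearing = atan2(0.95, -65.74) mod 360° = 179.17°; distance = √((0.95)² + (-65.74)²) = 65.745 km.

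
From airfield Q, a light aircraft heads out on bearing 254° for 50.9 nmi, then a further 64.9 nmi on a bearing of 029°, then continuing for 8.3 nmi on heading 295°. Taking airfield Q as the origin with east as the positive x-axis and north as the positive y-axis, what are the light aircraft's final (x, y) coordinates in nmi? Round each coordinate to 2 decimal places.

(-24.99, 46.24)

Leg 1 (254°, 50.9 nmi): east 50.9 sin 254° = -48.93, north 50.9 cos 254° = -14.03
Leg 2 (029°, 64.9 nmi): east 64.9 sin 29° = 31.46, north 64.9 cos 29° = 56.76
Leg 3 (295°, 8.3 nmi): east 8.3 sin 295° = -7.52, north 8.3 cos 295° = 3.51
Summing: -24.99 nmi east, 46.24 nmi north → (-24.99, 46.24).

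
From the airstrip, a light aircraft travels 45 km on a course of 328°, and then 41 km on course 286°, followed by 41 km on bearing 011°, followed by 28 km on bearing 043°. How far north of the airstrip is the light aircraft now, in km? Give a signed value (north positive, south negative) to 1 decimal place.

110.2 km

Leg 1 (328°, 45 km): east 45 sin 328° = -23.85, north 45 cos 328° = 38.16
Leg 2 (286°, 41 km): east 41 sin 286° = -39.41, north 41 cos 286° = 11.30
Leg 3 (011°, 41 km): east 41 sin 11° = 7.82, north 41 cos 11° = 40.25
Leg 4 (043°, 28 km): east 28 sin 43° = 19.10, north 28 cos 43° = 20.48
Net north component: 110.19 km.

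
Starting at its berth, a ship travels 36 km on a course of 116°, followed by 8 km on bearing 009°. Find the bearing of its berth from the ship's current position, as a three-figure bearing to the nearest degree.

Leg 1 (116°, 36 km): east 36 sin 116° = 32.36, north 36 cos 116° = -15.78
Leg 2 (009°, 8 km): east 8 sin 9° = 1.25, north 8 cos 9° = 7.90
Net displacement: 33.61 east, -7.88 north. Direction back to start is (-33.61, 7.88): bearing = atan2(-33.61, 7.88) mod 360° = 283.20° ≈ 283°.

283°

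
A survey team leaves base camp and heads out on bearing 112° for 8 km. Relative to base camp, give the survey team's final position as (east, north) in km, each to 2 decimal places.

Leg 1 (112°, 8 km): east 8 sin 112° = 7.42, north 8 cos 112° = -3.00
Summing: 7.42 km east, -3.00 km north → (7.42, -3.00).

(7.42, -3.00)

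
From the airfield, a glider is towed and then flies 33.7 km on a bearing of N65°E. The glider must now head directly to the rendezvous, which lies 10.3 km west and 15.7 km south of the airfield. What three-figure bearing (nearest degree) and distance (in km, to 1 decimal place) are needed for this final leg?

234°, 50.6 km

Leg 1 (N65°E, 33.7 km): east 33.7 sin 65° = 30.54, north 33.7 cos 65° = 14.24
Current position: (30.54, 14.24). Target: (-10.3, -15.7). Remaining: Δeast = -40.84, Δnorth = -29.94.
Bearing = atan2(-40.84, -29.94) mod 360° = 233.75°; distance = √((-40.84)² + (-29.94)²) = 50.642 km.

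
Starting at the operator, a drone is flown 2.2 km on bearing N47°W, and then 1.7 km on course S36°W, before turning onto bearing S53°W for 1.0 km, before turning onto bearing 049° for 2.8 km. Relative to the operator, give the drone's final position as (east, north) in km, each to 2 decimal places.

Leg 1 (N47°W, 2.2 km): east 2.2 sin 313° = -1.61, north 2.2 cos 313° = 1.50
Leg 2 (S36°W, 1.7 km): east 1.7 sin 216° = -1.00, north 1.7 cos 216° = -1.38
Leg 3 (S53°W, 1.0 km): east 1.0 sin 233° = -0.80, north 1.0 cos 233° = -0.60
Leg 4 (049°, 2.8 km): east 2.8 sin 49° = 2.11, north 2.8 cos 49° = 1.84
Summing: -1.29 km east, 1.36 km north → (-1.29, 1.36).

(-1.29, 1.36)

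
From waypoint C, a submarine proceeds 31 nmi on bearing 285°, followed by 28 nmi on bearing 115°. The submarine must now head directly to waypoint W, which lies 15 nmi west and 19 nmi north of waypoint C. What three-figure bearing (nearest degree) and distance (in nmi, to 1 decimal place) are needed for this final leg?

Leg 1 (285°, 31 nmi): east 31 sin 285° = -29.94, north 31 cos 285° = 8.02
Leg 2 (115°, 28 nmi): east 28 sin 115° = 25.38, north 28 cos 115° = -11.83
Current position: (-4.57, -3.81). Target: (-15, 19). Remaining: Δeast = -10.43, Δnorth = 22.81.
Bearing = atan2(-10.43, 22.81) mod 360° = 335.42°; distance = √((-10.43)² + (22.81)²) = 25.083 nmi.

335°, 25.1 nmi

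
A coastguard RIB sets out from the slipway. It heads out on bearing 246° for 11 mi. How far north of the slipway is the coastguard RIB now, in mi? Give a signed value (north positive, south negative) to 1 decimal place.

-4.5 mi

Leg 1 (246°, 11 mi): east 11 sin 246° = -10.05, north 11 cos 246° = -4.47
Net north component: -4.47 mi.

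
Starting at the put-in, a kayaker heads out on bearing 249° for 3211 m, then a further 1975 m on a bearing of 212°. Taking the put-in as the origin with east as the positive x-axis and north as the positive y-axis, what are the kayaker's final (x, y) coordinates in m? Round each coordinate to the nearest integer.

(-4044, -2826)

Leg 1 (249°, 3211 m): east 3211 sin 249° = -2997.73, north 3211 cos 249° = -1150.72
Leg 2 (212°, 1975 m): east 1975 sin 212° = -1046.59, north 1975 cos 212° = -1674.89
Summing: -4044.32 m east, -2825.61 m north → (-4044, -2826).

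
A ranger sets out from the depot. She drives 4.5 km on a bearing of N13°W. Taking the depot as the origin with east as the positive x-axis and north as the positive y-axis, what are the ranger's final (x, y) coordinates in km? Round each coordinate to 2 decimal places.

(-1.01, 4.38)

Leg 1 (N13°W, 4.5 km): east 4.5 sin 347° = -1.01, north 4.5 cos 347° = 4.38
Summing: -1.01 km east, 4.38 km north → (-1.01, 4.38).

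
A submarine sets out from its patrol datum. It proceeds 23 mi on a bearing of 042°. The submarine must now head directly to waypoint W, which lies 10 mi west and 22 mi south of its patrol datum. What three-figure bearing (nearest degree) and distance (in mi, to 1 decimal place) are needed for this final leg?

Leg 1 (042°, 23 mi): east 23 sin 42° = 15.39, north 23 cos 42° = 17.09
Current position: (15.39, 17.09). Target: (-10, -22). Remaining: Δeast = -25.39, Δnorth = -39.09.
Bearing = atan2(-25.39, -39.09) mod 360° = 213.00°; distance = √((-25.39)² + (-39.09)²) = 46.614 mi.

213°, 46.6 mi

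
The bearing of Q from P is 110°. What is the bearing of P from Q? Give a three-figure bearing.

Back-bearing = 110° + 180° = 290°.

290°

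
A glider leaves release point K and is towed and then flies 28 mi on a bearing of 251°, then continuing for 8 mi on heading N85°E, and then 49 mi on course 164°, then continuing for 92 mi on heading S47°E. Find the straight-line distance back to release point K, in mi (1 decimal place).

Leg 1 (251°, 28 mi): east 28 sin 251° = -26.47, north 28 cos 251° = -9.12
Leg 2 (N85°E, 8 mi): east 8 sin 85° = 7.97, north 8 cos 85° = 0.70
Leg 3 (164°, 49 mi): east 49 sin 164° = 13.51, north 49 cos 164° = -47.10
Leg 4 (S47°E, 92 mi): east 92 sin 133° = 67.28, north 92 cos 133° = -62.74
Net: 62.29 east, -118.26 north. Distance = √((62.29)² + (-118.26)²) = 133.664 mi.

133.7 mi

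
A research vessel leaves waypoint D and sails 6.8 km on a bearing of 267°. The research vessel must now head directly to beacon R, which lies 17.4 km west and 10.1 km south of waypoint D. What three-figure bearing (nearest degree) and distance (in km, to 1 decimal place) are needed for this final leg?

Leg 1 (267°, 6.8 km): east 6.8 sin 267° = -6.79, north 6.8 cos 267° = -0.36
Current position: (-6.79, -0.36). Target: (-17.4, -10.1). Remaining: Δeast = -10.61, Δnorth = -9.74.
Bearing = atan2(-10.61, -9.74) mod 360° = 227.43°; distance = √((-10.61)² + (-9.74)²) = 14.405 km.

227°, 14.4 km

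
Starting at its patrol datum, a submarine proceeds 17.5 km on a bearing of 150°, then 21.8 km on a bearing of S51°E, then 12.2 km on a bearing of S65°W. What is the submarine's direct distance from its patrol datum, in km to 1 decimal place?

37.0 km

Leg 1 (150°, 17.5 km): east 17.5 sin 150° = 8.75, north 17.5 cos 150° = -15.16
Leg 2 (S51°E, 21.8 km): east 21.8 sin 129° = 16.94, north 21.8 cos 129° = -13.72
Leg 3 (S65°W, 12.2 km): east 12.2 sin 245° = -11.06, north 12.2 cos 245° = -5.16
Net: 14.63 east, -34.03 north. Distance = √((14.63)² + (-34.03)²) = 37.044 km.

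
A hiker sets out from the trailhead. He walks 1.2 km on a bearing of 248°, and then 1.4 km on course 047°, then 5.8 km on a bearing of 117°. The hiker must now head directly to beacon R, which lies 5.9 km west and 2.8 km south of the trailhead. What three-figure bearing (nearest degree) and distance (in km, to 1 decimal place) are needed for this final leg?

Leg 1 (248°, 1.2 km): east 1.2 sin 248° = -1.11, north 1.2 cos 248° = -0.45
Leg 2 (047°, 1.4 km): east 1.4 sin 47° = 1.02, north 1.4 cos 47° = 0.95
Leg 3 (117°, 5.8 km): east 5.8 sin 117° = 5.17, north 5.8 cos 117° = -2.63
Current position: (5.08, -2.13). Target: (-5.9, -2.8). Remaining: Δeast = -10.98, Δnorth = -0.67.
Bearing = atan2(-10.98, -0.67) mod 360° = 266.50°; distance = √((-10.98)² + (-0.67)²) = 11.000 km.

266°, 11.0 km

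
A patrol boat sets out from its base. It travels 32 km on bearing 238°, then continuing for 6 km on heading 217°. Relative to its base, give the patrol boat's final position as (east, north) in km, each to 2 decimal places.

Leg 1 (238°, 32 km): east 32 sin 238° = -27.14, north 32 cos 238° = -16.96
Leg 2 (217°, 6 km): east 6 sin 217° = -3.61, north 6 cos 217° = -4.79
Summing: -30.75 km east, -21.75 km north → (-30.75, -21.75).

(-30.75, -21.75)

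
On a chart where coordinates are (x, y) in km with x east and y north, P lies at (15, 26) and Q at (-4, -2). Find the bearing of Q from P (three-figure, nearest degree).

214°

Δeast = -4 − 15 = -19.00; Δnorth = -2 − 26 = -28.00.
Bearing = atan2(Δeast, Δnorth) mod 360° = 214.16° ≈ 214°.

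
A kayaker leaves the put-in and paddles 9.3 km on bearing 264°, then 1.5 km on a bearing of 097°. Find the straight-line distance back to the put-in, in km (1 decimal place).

Leg 1 (264°, 9.3 km): east 9.3 sin 264° = -9.25, north 9.3 cos 264° = -0.97
Leg 2 (097°, 1.5 km): east 1.5 sin 97° = 1.49, north 1.5 cos 97° = -0.18
Net: -7.76 east, -1.15 north. Distance = √((-7.76)² + (-1.15)²) = 7.846 km.

7.8 km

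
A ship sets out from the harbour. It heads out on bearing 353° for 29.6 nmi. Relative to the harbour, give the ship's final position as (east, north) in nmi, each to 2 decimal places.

(-3.61, 29.38)

Leg 1 (353°, 29.6 nmi): east 29.6 sin 353° = -3.61, north 29.6 cos 353° = 29.38
Summing: -3.61 nmi east, 29.38 nmi north → (-3.61, 29.38).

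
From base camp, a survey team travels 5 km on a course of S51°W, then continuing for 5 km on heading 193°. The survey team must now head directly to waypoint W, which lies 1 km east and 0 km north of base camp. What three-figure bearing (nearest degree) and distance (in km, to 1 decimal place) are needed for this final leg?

Leg 1 (S51°W, 5 km): east 5 sin 231° = -3.89, north 5 cos 231° = -3.15
Leg 2 (193°, 5 km): east 5 sin 193° = -1.12, north 5 cos 193° = -4.87
Current position: (-5.01, -8.02). Target: (1, 0). Remaining: Δeast = 6.01, Δnorth = 8.02.
Bearing = atan2(6.01, 8.02) mod 360° = 36.85°; distance = √((6.01)² + (8.02)²) = 10.021 km.

037°, 10.0 km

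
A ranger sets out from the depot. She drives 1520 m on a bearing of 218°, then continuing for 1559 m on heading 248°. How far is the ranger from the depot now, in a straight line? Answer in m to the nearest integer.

2974 m

Leg 1 (218°, 1520 m): east 1520 sin 218° = -935.81, north 1520 cos 218° = -1197.78
Leg 2 (248°, 1559 m): east 1559 sin 248° = -1445.48, north 1559 cos 248° = -584.01
Net: -2381.29 east, -1781.79 north. Distance = √((-2381.29)² + (-1781.79)²) = 2974.103 m.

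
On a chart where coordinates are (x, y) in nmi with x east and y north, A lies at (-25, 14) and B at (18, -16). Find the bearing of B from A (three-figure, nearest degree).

125°

Δeast = 18 − -25 = 43.00; Δnorth = -16 − 14 = -30.00.
Bearing = atan2(Δeast, Δnorth) mod 360° = 124.90° ≈ 125°.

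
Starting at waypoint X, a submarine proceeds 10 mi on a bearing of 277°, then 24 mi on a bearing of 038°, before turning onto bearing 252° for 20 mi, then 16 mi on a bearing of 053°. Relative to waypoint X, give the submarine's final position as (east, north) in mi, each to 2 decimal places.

(-1.39, 23.58)

Leg 1 (277°, 10 mi): east 10 sin 277° = -9.93, north 10 cos 277° = 1.22
Leg 2 (038°, 24 mi): east 24 sin 38° = 14.78, north 24 cos 38° = 18.91
Leg 3 (252°, 20 mi): east 20 sin 252° = -19.02, north 20 cos 252° = -6.18
Leg 4 (053°, 16 mi): east 16 sin 53° = 12.78, north 16 cos 53° = 9.63
Summing: -1.39 mi east, 23.58 mi north → (-1.39, 23.58).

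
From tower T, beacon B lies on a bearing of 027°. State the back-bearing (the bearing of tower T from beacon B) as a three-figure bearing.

207°

Back-bearing = 027° + 180° = 207°.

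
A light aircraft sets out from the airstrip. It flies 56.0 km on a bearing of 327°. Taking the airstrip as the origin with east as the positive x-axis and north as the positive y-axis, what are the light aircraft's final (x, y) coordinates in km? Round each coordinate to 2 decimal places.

Leg 1 (327°, 56.0 km): east 56.0 sin 327° = -30.50, north 56.0 cos 327° = 46.97
Summing: -30.50 km east, 46.97 km north → (-30.50, 46.97).

(-30.50, 46.97)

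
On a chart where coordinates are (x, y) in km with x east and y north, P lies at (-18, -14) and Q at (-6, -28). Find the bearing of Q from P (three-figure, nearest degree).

139°

Δeast = -6 − -18 = 12.00; Δnorth = -28 − -14 = -14.00.
Bearing = atan2(Δeast, Δnorth) mod 360° = 139.40° ≈ 139°.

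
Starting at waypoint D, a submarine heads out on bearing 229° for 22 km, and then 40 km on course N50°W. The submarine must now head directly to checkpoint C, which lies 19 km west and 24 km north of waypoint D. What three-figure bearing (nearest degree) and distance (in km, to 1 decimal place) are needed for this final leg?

066°, 31.0 km

Leg 1 (229°, 22 km): east 22 sin 229° = -16.60, north 22 cos 229° = -14.43
Leg 2 (N50°W, 40 km): east 40 sin 310° = -30.64, north 40 cos 310° = 25.71
Current position: (-47.25, 11.28). Target: (-19, 24). Remaining: Δeast = 28.25, Δnorth = 12.72.
Bearing = atan2(28.25, 12.72) mod 360° = 65.75°; distance = √((28.25)² + (12.72)²) = 30.978 km.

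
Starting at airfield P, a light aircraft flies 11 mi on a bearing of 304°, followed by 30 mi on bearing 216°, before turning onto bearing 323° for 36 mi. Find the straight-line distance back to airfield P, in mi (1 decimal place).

49.6 mi

Leg 1 (304°, 11 mi): east 11 sin 304° = -9.12, north 11 cos 304° = 6.15
Leg 2 (216°, 30 mi): east 30 sin 216° = -17.63, north 30 cos 216° = -24.27
Leg 3 (323°, 36 mi): east 36 sin 323° = -21.67, north 36 cos 323° = 28.75
Net: -48.42 east, 10.63 north. Distance = √((-48.42)² + (10.63)²) = 49.572 mi.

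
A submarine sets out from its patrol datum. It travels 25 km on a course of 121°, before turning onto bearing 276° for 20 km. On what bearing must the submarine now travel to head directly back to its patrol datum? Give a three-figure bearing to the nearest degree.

352°

Leg 1 (121°, 25 km): east 25 sin 121° = 21.43, north 25 cos 121° = -12.88
Leg 2 (276°, 20 km): east 20 sin 276° = -19.89, north 20 cos 276° = 2.09
Net displacement: 1.54 east, -10.79 north. Direction back to start is (-1.54, 10.79): bearing = atan2(-1.54, 10.79) mod 360° = 351.88° ≈ 352°.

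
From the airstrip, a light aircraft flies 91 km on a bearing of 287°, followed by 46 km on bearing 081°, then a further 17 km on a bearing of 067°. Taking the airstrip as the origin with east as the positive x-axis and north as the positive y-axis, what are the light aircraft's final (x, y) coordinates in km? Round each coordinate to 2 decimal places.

(-25.94, 40.44)

Leg 1 (287°, 91 km): east 91 sin 287° = -87.02, north 91 cos 287° = 26.61
Leg 2 (081°, 46 km): east 46 sin 81° = 45.43, north 46 cos 81° = 7.20
Leg 3 (067°, 17 km): east 17 sin 67° = 15.65, north 17 cos 67° = 6.64
Summing: -25.94 km east, 40.44 km north → (-25.94, 40.44).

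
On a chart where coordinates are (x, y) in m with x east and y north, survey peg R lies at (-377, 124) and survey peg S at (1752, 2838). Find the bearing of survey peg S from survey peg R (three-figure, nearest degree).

038°

Δeast = 1752 − -377 = 2129.00; Δnorth = 2838 − 124 = 2714.00.
Bearing = atan2(Δeast, Δnorth) mod 360° = 38.11° ≈ 038°.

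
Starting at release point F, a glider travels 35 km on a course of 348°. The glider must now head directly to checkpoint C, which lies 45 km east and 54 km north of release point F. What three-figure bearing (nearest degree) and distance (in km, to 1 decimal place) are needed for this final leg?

069°, 55.9 km

Leg 1 (348°, 35 km): east 35 sin 348° = -7.28, north 35 cos 348° = 34.24
Current position: (-7.28, 34.24). Target: (45, 54). Remaining: Δeast = 52.28, Δnorth = 19.76.
Bearing = atan2(52.28, 19.76) mod 360° = 69.29°; distance = √((52.28)² + (19.76)²) = 55.888 km.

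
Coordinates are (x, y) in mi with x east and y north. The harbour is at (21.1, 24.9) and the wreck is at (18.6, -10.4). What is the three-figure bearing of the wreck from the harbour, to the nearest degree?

Δeast = 18.6 − 21.1 = -2.50; Δnorth = -10.4 − 24.9 = -35.30.
Bearing = atan2(Δeast, Δnorth) mod 360° = 184.05° ≈ 184°.

184°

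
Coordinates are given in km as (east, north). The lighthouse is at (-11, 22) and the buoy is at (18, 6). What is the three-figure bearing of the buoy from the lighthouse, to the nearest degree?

Δeast = 18 − -11 = 29.00; Δnorth = 6 − 22 = -16.00.
Bearing = atan2(Δeast, Δnorth) mod 360° = 118.89° ≈ 119°.

119°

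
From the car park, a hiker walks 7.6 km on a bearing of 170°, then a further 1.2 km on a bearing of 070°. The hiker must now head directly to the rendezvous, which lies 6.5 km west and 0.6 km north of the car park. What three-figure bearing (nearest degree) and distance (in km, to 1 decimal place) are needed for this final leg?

Leg 1 (170°, 7.6 km): east 7.6 sin 170° = 1.32, north 7.6 cos 170° = -7.48
Leg 2 (070°, 1.2 km): east 1.2 sin 70° = 1.13, north 1.2 cos 70° = 0.41
Current position: (2.45, -7.07). Target: (-6.5, 0.6). Remaining: Δeast = -8.95, Δnorth = 7.67.
Bearing = atan2(-8.95, 7.67) mod 360° = 310.62°; distance = √((-8.95)² + (7.67)²) = 11.788 km.

311°, 11.8 km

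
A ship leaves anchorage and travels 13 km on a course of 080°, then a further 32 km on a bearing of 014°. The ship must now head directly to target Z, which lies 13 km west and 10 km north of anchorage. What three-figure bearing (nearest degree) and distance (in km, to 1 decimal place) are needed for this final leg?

Leg 1 (080°, 13 km): east 13 sin 80° = 12.80, north 13 cos 80° = 2.26
Leg 2 (014°, 32 km): east 32 sin 14° = 7.74, north 32 cos 14° = 31.05
Current position: (20.54, 33.31). Target: (-13, 10). Remaining: Δeast = -33.54, Δnorth = -23.31.
Bearing = atan2(-33.54, -23.31) mod 360° = 235.21°; distance = √((-33.54)² + (-23.31)²) = 40.846 km.

235°, 40.8 km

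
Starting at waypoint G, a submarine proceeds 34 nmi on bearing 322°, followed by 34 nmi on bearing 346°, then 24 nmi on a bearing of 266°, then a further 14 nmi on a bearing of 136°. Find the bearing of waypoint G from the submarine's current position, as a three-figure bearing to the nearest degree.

Leg 1 (322°, 34 nmi): east 34 sin 322° = -20.93, north 34 cos 322° = 26.79
Leg 2 (346°, 34 nmi): east 34 sin 346° = -8.23, north 34 cos 346° = 32.99
Leg 3 (266°, 24 nmi): east 24 sin 266° = -23.94, north 24 cos 266° = -1.67
Leg 4 (136°, 14 nmi): east 14 sin 136° = 9.73, north 14 cos 136° = -10.07
Net displacement: -43.37 east, 48.04 north. Direction back to start is (43.37, -48.04): bearing = atan2(43.37, -48.04) mod 360° = 137.92° ≈ 138°.

138°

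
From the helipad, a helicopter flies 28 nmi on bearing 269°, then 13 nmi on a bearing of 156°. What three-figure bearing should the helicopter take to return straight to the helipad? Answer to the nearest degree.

061°

Leg 1 (269°, 28 nmi): east 28 sin 269° = -28.00, north 28 cos 269° = -0.49
Leg 2 (156°, 13 nmi): east 13 sin 156° = 5.29, north 13 cos 156° = -11.88
Net displacement: -22.71 east, -12.36 north. Direction back to start is (22.71, 12.36): bearing = atan2(22.71, 12.36) mod 360° = 61.43° ≈ 061°.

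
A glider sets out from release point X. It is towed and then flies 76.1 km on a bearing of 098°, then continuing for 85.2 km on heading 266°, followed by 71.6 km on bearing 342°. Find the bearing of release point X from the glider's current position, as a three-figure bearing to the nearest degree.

148°

Leg 1 (098°, 76.1 km): east 76.1 sin 98° = 75.36, north 76.1 cos 98° = -10.59
Leg 2 (266°, 85.2 km): east 85.2 sin 266° = -84.99, north 85.2 cos 266° = -5.94
Leg 3 (342°, 71.6 km): east 71.6 sin 342° = -22.13, north 71.6 cos 342° = 68.10
Net displacement: -31.76 east, 51.56 north. Direction back to start is (31.76, -51.56): bearing = atan2(31.76, -51.56) mod 360° = 148.37° ≈ 148°.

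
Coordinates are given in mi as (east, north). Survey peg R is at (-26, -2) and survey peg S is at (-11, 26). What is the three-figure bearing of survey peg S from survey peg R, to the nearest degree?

028°

Δeast = -11 − -26 = 15.00; Δnorth = 26 − -2 = 28.00.
Bearing = atan2(Δeast, Δnorth) mod 360° = 28.18° ≈ 028°.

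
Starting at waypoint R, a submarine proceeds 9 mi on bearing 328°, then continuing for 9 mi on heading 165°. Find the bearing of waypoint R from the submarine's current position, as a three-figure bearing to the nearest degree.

067°

Leg 1 (328°, 9 mi): east 9 sin 328° = -4.77, north 9 cos 328° = 7.63
Leg 2 (165°, 9 mi): east 9 sin 165° = 2.33, north 9 cos 165° = -8.69
Net displacement: -2.44 east, -1.06 north. Direction back to start is (2.44, 1.06): bearing = atan2(2.44, 1.06) mod 360° = 66.50° ≈ 067°.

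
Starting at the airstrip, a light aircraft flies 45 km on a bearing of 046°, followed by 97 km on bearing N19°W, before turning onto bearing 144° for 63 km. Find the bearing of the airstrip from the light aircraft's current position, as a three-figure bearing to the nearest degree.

Leg 1 (046°, 45 km): east 45 sin 46° = 32.37, north 45 cos 46° = 31.26
Leg 2 (N19°W, 97 km): east 97 sin 341° = -31.58, north 97 cos 341° = 91.72
Leg 3 (144°, 63 km): east 63 sin 144° = 37.03, north 63 cos 144° = -50.97
Net displacement: 37.82 east, 72.01 north. Direction back to start is (-37.82, -72.01): bearing = atan2(-37.82, -72.01) mod 360° = 207.71° ≈ 208°.

208°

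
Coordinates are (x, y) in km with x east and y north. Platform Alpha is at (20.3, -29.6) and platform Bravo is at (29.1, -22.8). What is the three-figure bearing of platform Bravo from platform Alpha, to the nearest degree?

Δeast = 29.1 − 20.3 = 8.80; Δnorth = -22.8 − -29.6 = 6.80.
Bearing = atan2(Δeast, Δnorth) mod 360° = 52.31° ≈ 052°.

052°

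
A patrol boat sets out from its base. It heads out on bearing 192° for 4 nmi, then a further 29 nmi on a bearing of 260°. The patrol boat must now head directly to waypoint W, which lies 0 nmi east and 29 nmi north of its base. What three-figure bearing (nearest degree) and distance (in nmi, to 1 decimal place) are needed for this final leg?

038°, 48.0 nmi

Leg 1 (192°, 4 nmi): east 4 sin 192° = -0.83, north 4 cos 192° = -3.91
Leg 2 (260°, 29 nmi): east 29 sin 260° = -28.56, north 29 cos 260° = -5.04
Current position: (-29.39, -8.95). Target: (0, 29). Remaining: Δeast = 29.39, Δnorth = 37.95.
Bearing = atan2(29.39, 37.95) mod 360° = 37.76°; distance = √((29.39)² + (37.95)²) = 47.999 nmi.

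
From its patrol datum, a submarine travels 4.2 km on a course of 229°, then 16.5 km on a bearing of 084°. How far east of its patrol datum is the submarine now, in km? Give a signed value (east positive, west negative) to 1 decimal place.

13.2 km

Leg 1 (229°, 4.2 km): east 4.2 sin 229° = -3.17, north 4.2 cos 229° = -2.76
Leg 2 (084°, 16.5 km): east 16.5 sin 84° = 16.41, north 16.5 cos 84° = 1.72
Net east component: 13.24 km.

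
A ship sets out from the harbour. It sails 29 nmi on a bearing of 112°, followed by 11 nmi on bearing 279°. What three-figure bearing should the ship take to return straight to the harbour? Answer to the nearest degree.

300°

Leg 1 (112°, 29 nmi): east 29 sin 112° = 26.89, north 29 cos 112° = -10.86
Leg 2 (279°, 11 nmi): east 11 sin 279° = -10.86, north 11 cos 279° = 1.72
Net displacement: 16.02 east, -9.14 north. Direction back to start is (-16.02, 9.14): bearing = atan2(-16.02, 9.14) mod 360° = 299.71° ≈ 300°.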